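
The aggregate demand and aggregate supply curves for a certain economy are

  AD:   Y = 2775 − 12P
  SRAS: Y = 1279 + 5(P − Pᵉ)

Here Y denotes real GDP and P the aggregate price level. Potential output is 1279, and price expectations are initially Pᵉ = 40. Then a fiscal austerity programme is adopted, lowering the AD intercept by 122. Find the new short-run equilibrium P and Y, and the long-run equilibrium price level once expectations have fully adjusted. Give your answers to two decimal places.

AD shifts left: new AD is Y = 2653 − 12P. With Pᵉ = 40, SRAS is Y = 1079 + 5P.
Short run: 2653 − 12P = 1079 + 5P gives 1574 = 17P, so P = 92.59 and Y = 2653 − 12P = 1541.94.
Y = 1541.94 is above potential 1279; expectations adjust and SRAS shifts left until Y = 1279.
Long run: on the new AD curve, 1279 = 2653 − 12P gives P = 114.50.

Short run: P = 92.59, Y = 1541.94. Long run: P = 114.50.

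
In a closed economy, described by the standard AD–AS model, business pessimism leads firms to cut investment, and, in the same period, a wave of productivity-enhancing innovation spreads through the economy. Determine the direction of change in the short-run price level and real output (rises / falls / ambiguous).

The first event is a negative demand shock: AD shifts left, which by itself pushes P down and Y down.
The second is a favourable supply shock: SRAS shifts right, which by itself pushes P down and Y up.
Both shocks push P down, so P falls. The two shocks push Y in opposite directions, so the effect on Y is ambiguous.

Price level: falls; output: ambiguous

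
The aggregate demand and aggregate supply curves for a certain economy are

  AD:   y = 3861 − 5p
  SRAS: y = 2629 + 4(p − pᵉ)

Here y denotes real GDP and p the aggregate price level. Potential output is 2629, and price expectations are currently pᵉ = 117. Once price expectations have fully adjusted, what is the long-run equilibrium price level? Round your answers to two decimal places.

Long-run p = 246.40

Short run: with pᵉ = 117, SRAS is y = 2161 + 4p. Setting AD = SRAS gives 1700 = 9p, so p = 188.89 and y = 3861 − 5p = 2916.56.
Output 2916.56 is above potential 2629, so over time expected prices rise and SRAS shifts left until y returns to 2629.
Long run: y = 2629 on the AD curve gives 2629 = 3861 − 5p, so p = 246.40.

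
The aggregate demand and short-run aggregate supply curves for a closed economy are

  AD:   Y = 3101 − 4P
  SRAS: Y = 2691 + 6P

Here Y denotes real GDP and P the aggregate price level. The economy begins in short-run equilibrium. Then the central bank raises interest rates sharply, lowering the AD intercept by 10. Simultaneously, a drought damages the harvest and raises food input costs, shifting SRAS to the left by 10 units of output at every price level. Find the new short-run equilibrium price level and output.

P = 41, Y = 2927

After both shocks: AD is Y = 3091 − 4P and SRAS is Y = 2681 + 6P.
Setting them equal: 410 = 10P, so P = 41.
Y = 3091 − 4·41 = 2927.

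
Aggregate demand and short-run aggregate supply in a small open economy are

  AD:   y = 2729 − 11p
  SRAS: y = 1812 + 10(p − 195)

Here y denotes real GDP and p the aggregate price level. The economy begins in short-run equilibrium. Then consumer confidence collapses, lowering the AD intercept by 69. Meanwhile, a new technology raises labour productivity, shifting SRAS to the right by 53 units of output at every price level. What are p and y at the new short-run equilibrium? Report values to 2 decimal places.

p = 130.71, y = 1222.14

After both shocks: AD is y = 2660 − 11p and SRAS is y = 10p − 85.
Setting them equal: 2745 = 21p, so p = 130.71.
Substituting into AD, y = 1222.14.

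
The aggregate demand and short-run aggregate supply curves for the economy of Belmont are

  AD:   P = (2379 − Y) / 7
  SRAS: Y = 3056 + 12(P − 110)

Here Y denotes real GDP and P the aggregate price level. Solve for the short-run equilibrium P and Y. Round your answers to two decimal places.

Write SRAS as Y = 3056 + 12P − 1320 = 1736 + 12P.
Rearrange AD to Y = 2379 − 7P.
Set AD = SRAS: 2379 − 7P = 1736 + 12P, so 643 = 19P and P = 33.84.
Substituting into AD, Y = 2379 − 7P = 2142.11.

P = 33.84, Y = 2142.11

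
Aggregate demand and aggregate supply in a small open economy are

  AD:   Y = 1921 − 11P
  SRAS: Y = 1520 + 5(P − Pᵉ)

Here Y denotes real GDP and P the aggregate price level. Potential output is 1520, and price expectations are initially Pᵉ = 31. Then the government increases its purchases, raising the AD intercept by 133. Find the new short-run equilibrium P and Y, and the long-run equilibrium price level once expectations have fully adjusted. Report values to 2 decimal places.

AD shifts right: new AD is Y = 2054 − 11P. With Pᵉ = 31, SRAS is Y = 1365 + 5P.
Short run: 2054 − 11P = 1365 + 5P gives 689 = 16P, so P = 43.06 and Y = 2054 − 11P = 1580.31.
Y = 1580.31 is above potential 1520; expectations adjust and SRAS shifts left until Y = 1520.
Long run: on the new AD curve, 1520 = 2054 − 11P gives P = 48.55.

Short run: P = 43.06, Y = 1580.31. Long run: P = 48.55.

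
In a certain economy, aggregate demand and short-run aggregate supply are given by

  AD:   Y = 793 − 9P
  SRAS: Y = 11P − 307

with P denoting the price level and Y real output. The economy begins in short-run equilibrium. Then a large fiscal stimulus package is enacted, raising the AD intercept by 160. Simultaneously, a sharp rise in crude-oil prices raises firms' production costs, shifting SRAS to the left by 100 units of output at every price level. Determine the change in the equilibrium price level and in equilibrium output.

After both shocks: AD is Y = 953 − 9P and SRAS is Y = 11P − 407.
Setting them equal: 1360 = 20P, so P = 68.
Y = 953 − 9·68 = 341.
Initially P = 55, Y = 298, so ΔP = +13 and ΔY = +43.

ΔP = +13, ΔY = +43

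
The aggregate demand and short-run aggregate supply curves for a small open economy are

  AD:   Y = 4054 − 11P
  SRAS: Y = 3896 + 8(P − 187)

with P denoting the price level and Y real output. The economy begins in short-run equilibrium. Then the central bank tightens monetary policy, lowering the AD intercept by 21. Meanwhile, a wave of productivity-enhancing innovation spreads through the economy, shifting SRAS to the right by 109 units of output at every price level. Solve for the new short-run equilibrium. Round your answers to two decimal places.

P = 80.21, Y = 3150.68

After both shocks: AD is Y = 4033 − 11P and SRAS is Y = 2509 + 8P.
Setting them equal: 1524 = 19P, so P = 80.21.
Substituting into AD, Y = 3150.68.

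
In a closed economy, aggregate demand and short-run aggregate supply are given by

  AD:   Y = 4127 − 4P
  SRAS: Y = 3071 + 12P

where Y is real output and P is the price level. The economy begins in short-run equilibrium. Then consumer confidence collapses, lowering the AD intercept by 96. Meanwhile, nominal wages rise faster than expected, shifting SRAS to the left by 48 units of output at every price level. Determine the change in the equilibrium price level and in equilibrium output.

ΔP = -3, ΔY = -84

After both shocks: AD is Y = 4031 − 4P and SRAS is Y = 3023 + 12P.
Setting them equal: 1008 = 16P, so P = 63.
Y = 4031 − 4·63 = 3779.
Initially P = 66, Y = 3863, so ΔP = -3 and ΔY = -84.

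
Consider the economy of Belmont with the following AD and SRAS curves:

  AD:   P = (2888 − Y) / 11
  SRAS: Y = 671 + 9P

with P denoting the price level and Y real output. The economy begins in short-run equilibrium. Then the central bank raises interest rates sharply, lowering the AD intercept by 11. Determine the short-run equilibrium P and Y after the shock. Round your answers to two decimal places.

This is a negative demand shock: AD shifts left.
New AD: Y = 2877 − 11P.
Set AD = SRAS: 2877 − 11P = 671 + 9P, so 2206 = 20P and P = 110.30.
Substituting into AD, Y = 1663.70.

P = 110.30, Y = 1663.70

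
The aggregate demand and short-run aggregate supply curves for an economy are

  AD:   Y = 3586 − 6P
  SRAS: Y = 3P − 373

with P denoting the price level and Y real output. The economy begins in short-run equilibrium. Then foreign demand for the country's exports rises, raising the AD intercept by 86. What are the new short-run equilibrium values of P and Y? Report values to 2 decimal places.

P = 449.44, Y = 975.33

This is a positive demand shock: AD shifts right.
New AD: Y = 3672 − 6P.
Set AD = SRAS: 3672 − 6P = 3P − 373, so 4045 = 9P and P = 449.44.
Substituting into AD, Y = 975.33.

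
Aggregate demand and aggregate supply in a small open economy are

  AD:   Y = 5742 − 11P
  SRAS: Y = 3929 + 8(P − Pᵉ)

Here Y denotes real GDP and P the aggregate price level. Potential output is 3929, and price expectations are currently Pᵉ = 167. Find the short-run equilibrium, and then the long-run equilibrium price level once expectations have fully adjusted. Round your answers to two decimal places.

Short run: P = 165.74, Y = 3918.89. Long run: P = 164.82.

Short run: with Pᵉ = 167, SRAS is Y = 2593 + 8P. Setting AD = SRAS gives 3149 = 19P, so P = 165.74 and Y = 5742 − 11P = 3918.89.
Output 3918.89 is below potential 3929, so over time expected prices fall and SRAS shifts right until Y returns to 3929.
Long run: Y = 3929 on the AD curve gives 3929 = 5742 − 11P, so P = 164.82.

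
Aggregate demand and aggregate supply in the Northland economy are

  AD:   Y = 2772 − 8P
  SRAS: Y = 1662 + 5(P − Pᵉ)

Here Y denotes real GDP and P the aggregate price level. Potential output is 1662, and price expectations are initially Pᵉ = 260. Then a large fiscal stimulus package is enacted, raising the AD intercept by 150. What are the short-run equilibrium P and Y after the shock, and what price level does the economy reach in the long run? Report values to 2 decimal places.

AD shifts right: new AD is Y = 2922 − 8P. With Pᵉ = 260, SRAS is Y = 362 + 5P.
Short run: 2922 − 8P = 362 + 5P gives 2560 = 13P, so P = 196.92 and Y = 2922 − 8P = 1346.62.
Y = 1346.62 is below potential 1662; expectations adjust and SRAS shifts right until Y = 1662.
Long run: on the new AD curve, 1662 = 2922 − 8P gives P = 157.50.

Short run: P = 196.92, Y = 1346.62. Long run: P = 157.50.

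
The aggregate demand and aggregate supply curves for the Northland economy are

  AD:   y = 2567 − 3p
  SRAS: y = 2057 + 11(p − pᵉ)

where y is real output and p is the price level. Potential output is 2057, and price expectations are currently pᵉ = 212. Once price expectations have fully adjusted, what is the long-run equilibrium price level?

Long-run p = 170

Short run: with pᵉ = 212, SRAS is y = 11p − 275. Setting AD = SRAS gives 2842 = 14p, so p = 203 and y = 2567 − 3·203 = 1958.
Output 1958 is below potential 2057, so over time expected prices fall and SRAS shifts right until y returns to 2057.
Long run: y = 2057 on the AD curve gives 2057 = 2567 − 3p, so p = 170.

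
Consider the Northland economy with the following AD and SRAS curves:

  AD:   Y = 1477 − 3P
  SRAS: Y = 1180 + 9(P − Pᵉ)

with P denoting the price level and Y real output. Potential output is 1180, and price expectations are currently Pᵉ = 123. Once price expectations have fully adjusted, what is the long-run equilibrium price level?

Long-run P = 99

Short run: with Pᵉ = 123, SRAS is Y = 73 + 9P. Setting AD = SRAS gives 1404 = 12P, so P = 117 and Y = 1477 − 3·117 = 1126.
Output 1126 is below potential 1180, so over time expected prices fall and SRAS shifts right until Y returns to 1180.
Long run: Y = 1180 on the AD curve gives 1180 = 1477 − 3P, so P = 99.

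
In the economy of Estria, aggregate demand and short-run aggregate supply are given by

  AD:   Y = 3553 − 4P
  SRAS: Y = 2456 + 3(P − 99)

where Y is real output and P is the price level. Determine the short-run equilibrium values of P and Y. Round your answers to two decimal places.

P = 199.14, Y = 2756.43

Write SRAS as Y = 2456 + 3P − 297 = 2159 + 3P.
Set AD = SRAS: 3553 − 4P = 2159 + 3P, so 1394 = 7P and P = 199.14.
Substituting into AD, Y = 3553 − 4P = 2756.43.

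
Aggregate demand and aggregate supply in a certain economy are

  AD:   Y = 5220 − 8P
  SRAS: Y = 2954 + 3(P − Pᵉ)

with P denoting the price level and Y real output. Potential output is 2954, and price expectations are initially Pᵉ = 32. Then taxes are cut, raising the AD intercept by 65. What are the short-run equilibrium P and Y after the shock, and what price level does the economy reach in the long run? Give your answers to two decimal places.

Short run: P = 220.64, Y = 3519.91. Long run: P = 291.38.

AD shifts right: new AD is Y = 5285 − 8P. With Pᵉ = 32, SRAS is Y = 2858 + 3P.
Short run: 5285 − 8P = 2858 + 3P gives 2427 = 11P, so P = 220.64 and Y = 5285 − 8P = 3519.91.
Y = 3519.91 is above potential 2954; expectations adjust and SRAS shifts left until Y = 2954.
Long run: on the new AD curve, 2954 = 5285 − 8P gives P = 291.38.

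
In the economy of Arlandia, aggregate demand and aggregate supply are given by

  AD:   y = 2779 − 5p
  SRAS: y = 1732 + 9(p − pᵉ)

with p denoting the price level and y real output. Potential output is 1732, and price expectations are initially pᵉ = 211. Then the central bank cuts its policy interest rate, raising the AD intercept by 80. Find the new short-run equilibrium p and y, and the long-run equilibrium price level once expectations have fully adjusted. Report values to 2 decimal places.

Short run: p = 216.14, y = 1778.29. Long run: p = 225.40.

AD shifts right: new AD is y = 2859 − 5p. With pᵉ = 211, SRAS is y = 9p − 167.
Short run: 2859 − 5p = 9p − 167 gives 3026 = 14p, so p = 216.14 and y = 2859 − 5p = 1778.29.
y = 1778.29 is above potential 1732; expectations adjust and SRAS shifts left until y = 1732.
Long run: on the new AD curve, 1732 = 2859 − 5p gives p = 225.40.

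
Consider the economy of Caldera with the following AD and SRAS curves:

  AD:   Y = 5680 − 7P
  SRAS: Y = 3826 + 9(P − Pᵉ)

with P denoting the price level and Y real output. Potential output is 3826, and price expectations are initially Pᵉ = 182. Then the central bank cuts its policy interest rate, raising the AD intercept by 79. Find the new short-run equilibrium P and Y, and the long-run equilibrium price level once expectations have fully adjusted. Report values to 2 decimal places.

AD shifts right: new AD is Y = 5759 − 7P. With Pᵉ = 182, SRAS is Y = 2188 + 9P.
Short run: 5759 − 7P = 2188 + 9P gives 3571 = 16P, so P = 223.19 and Y = 5759 − 7P = 4196.69.
Y = 4196.69 is above potential 3826; expectations adjust and SRAS shifts left until Y = 3826.
Long run: on the new AD curve, 3826 = 5759 − 7P gives P = 276.14.

Short run: P = 223.19, Y = 4196.69. Long run: P = 276.14.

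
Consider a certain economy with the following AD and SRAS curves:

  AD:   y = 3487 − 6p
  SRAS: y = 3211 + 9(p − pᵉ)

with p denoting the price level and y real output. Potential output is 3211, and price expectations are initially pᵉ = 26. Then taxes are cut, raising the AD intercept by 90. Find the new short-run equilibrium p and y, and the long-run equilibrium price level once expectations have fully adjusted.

Short run: p = 40, y = 3337. Long run: p = 61.

AD shifts right: new AD is y = 3577 − 6p. With pᵉ = 26, SRAS is y = 2977 + 9p.
Short run: 3577 − 6p = 2977 + 9p gives 600 = 15p, so p = 40 and y = 3577 − 6·40 = 3337.
y = 3337 is above potential 3211; expectations adjust and SRAS shifts left until y = 3211.
Long run: on the new AD curve, 3211 = 3577 − 6p gives p = 61.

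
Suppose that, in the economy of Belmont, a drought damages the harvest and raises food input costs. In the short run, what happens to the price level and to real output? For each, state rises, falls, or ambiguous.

Price level: rises; output: falls

This is an adverse supply shock: SRAS shifts left.
Moving along the downward-sloping AD curve, P rises and Y falls.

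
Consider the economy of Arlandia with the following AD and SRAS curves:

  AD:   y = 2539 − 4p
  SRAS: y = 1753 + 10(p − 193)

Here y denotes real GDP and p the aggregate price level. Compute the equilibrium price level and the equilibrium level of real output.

Write SRAS as y = 1753 + 10p − 1930 = 10p − 177.
Set AD = SRAS: 2539 − 4p = 10p − 177, so 2716 = 14p and p = 194.
Then y = 2539 − 4·194 = 1763.

p = 194, y = 1763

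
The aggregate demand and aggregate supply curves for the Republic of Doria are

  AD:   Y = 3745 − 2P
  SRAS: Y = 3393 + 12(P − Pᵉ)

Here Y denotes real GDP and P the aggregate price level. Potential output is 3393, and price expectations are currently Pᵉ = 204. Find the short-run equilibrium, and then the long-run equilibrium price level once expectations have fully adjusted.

Short run: with Pᵉ = 204, SRAS is Y = 945 + 12P. Setting AD = SRAS gives 2800 = 14P, so P = 200 and Y = 3745 − 2·200 = 3345.
Output 3345 is below potential 3393, so over time expected prices fall and SRAS shifts right until Y returns to 3393.
Long run: Y = 3393 on the AD curve gives 3393 = 3745 − 2P, so P = 176.

Short run: P = 200, Y = 3345. Long run: P = 176.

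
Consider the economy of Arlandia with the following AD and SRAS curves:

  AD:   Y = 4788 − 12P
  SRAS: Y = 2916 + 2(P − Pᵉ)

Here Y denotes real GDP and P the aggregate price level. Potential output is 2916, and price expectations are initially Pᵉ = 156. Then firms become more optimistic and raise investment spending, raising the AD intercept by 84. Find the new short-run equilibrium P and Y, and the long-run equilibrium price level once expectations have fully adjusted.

Short run: P = 162, Y = 2928. Long run: P = 163.

AD shifts right: new AD is Y = 4872 − 12P. With Pᵉ = 156, SRAS is Y = 2604 + 2P.
Short run: 4872 − 12P = 2604 + 2P gives 2268 = 14P, so P = 162 and Y = 4872 − 12·162 = 2928.
Y = 2928 is above potential 2916; expectations adjust and SRAS shifts left until Y = 2916.
Long run: on the new AD curve, 2916 = 4872 − 12P gives P = 163.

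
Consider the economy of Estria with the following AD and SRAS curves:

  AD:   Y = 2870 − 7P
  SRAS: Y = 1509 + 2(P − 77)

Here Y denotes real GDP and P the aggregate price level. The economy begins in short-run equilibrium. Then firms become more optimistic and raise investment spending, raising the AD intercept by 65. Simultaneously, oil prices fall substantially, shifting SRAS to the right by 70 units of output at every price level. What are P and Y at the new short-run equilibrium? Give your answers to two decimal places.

After both shocks: AD is Y = 2935 − 7P and SRAS is Y = 1425 + 2P.
Setting them equal: 1510 = 9P, so P = 167.78.
Substituting into AD, Y = 1760.56.

P = 167.78, Y = 1760.56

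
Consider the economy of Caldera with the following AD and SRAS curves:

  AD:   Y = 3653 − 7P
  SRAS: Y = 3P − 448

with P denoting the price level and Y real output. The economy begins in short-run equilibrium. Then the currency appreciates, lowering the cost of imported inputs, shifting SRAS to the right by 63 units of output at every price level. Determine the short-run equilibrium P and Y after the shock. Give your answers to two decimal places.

This is a positive supply shock: SRAS shifts right.
New SRAS: Y = 3P − 385.
Set AD = SRAS: 3653 − 7P = 3P − 385, so 4038 = 10P and P = 403.80.
Substituting into AD, Y = 826.40.

P = 403.80, Y = 826.40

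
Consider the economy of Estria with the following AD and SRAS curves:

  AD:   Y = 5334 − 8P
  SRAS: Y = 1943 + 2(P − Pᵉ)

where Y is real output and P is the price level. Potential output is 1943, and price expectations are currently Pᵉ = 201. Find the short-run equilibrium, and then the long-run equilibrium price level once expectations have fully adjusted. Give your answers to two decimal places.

Short run: P = 379.30, Y = 2299.60. Long run: P = 423.88.

Short run: with Pᵉ = 201, SRAS is Y = 1541 + 2P. Setting AD = SRAS gives 3793 = 10P, so P = 379.30 and Y = 5334 − 8P = 2299.60.
Output 2299.60 is above potential 1943, so over time expected prices rise and SRAS shifts left until Y returns to 1943.
Long run: Y = 1943 on the AD curve gives 1943 = 5334 − 8P, so P = 423.88.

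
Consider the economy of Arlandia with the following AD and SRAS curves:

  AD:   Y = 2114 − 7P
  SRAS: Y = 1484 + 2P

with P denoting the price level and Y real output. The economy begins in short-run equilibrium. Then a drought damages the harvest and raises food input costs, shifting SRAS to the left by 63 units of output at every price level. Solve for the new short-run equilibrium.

P = 77, Y = 1575

This is a negative supply shock: SRAS shifts left.
New SRAS: Y = 1421 + 2P.
Set AD = SRAS: 2114 − 7P = 1421 + 2P, so 693 = 9P and P = 77.
Y = 2114 − 7·77 = 1575.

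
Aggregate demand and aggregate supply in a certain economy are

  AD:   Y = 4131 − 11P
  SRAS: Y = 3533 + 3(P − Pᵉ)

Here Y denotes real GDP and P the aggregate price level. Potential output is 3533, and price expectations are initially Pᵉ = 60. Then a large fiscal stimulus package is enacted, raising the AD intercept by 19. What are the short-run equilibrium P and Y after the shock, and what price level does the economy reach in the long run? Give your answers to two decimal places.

AD shifts right: new AD is Y = 4150 − 11P. With Pᵉ = 60, SRAS is Y = 3353 + 3P.
Short run: 4150 − 11P = 3353 + 3P gives 797 = 14P, so P = 56.93 and Y = 4150 − 11P = 3523.79.
Y = 3523.79 is below potential 3533; expectations adjust and SRAS shifts right until Y = 3533.
Long run: on the new AD curve, 3533 = 4150 − 11P gives P = 56.09.

Short run: P = 56.93, Y = 3523.79. Long run: P = 56.09.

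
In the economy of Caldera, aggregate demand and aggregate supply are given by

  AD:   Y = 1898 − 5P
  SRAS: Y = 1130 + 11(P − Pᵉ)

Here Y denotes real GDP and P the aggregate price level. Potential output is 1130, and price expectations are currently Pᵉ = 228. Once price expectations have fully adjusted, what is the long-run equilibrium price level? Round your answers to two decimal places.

Long-run P = 153.60

Short run: with Pᵉ = 228, SRAS is Y = 11P − 1378. Setting AD = SRAS gives 3276 = 16P, so P = 204.75 and Y = 1898 − 5P = 874.25.
Output 874.25 is below potential 1130, so over time expected prices fall and SRAS shifts right until Y returns to 1130.
Long run: Y = 1130 on the AD curve gives 1130 = 1898 − 5P, so P = 153.60.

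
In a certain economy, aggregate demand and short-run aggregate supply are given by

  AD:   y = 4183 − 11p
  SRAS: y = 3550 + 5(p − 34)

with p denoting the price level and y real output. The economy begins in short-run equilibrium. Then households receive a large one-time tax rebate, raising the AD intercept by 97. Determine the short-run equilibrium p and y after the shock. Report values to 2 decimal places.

This is a positive demand shock: AD shifts right.
New AD: y = 4280 − 11p.
SRAS can be written y = 3380 + 5p.
Set AD = SRAS: 4280 − 11p = 3380 + 5p, so 900 = 16p and p = 56.25.
Substituting into AD, y = 3661.25.

p = 56.25, y = 3661.25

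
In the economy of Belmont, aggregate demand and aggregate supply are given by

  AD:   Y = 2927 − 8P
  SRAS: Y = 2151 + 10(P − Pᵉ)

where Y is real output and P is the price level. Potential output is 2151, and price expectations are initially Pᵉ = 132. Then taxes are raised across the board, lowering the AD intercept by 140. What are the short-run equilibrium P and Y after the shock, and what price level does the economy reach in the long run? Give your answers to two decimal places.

AD shifts left: new AD is Y = 2787 − 8P. With Pᵉ = 132, SRAS is Y = 831 + 10P.
Short run: 2787 − 8P = 831 + 10P gives 1956 = 18P, so P = 108.67 and Y = 2787 − 8P = 1917.67.
Y = 1917.67 is below potential 2151; expectations adjust and SRAS shifts right until Y = 2151.
Long run: on the new AD curve, 2151 = 2787 − 8P gives P = 79.50.

Short run: P = 108.67, Y = 1917.67. Long run: P = 79.50.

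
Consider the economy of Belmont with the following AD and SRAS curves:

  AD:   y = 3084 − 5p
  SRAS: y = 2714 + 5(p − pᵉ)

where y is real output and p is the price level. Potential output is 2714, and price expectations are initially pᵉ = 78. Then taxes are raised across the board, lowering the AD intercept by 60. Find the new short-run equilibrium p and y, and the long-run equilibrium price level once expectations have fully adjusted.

Short run: p = 70, y = 2674. Long run: p = 62.

AD shifts left: new AD is y = 3024 − 5p. With pᵉ = 78, SRAS is y = 2324 + 5p.
Short run: 3024 − 5p = 2324 + 5p gives 700 = 10p, so p = 70 and y = 3024 − 5·70 = 2674.
y = 2674 is below potential 2714; expectations adjust and SRAS shifts right until y = 2714.
Long run: on the new AD curve, 2714 = 3024 − 5p gives p = 62.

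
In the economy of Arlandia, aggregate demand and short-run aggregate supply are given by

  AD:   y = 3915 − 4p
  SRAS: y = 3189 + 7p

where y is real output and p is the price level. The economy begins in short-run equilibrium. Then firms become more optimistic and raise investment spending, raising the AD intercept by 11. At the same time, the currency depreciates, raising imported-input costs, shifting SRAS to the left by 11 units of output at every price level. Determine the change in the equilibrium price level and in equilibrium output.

After both shocks: AD is y = 3926 − 4p and SRAS is y = 3178 + 7p.
Setting them equal: 748 = 11p, so p = 68.
y = 3926 − 4·68 = 3654.
Initially p = 66, y = 3651, so Δp = +2 and Δy = +3.

Δp = +2, Δy = +3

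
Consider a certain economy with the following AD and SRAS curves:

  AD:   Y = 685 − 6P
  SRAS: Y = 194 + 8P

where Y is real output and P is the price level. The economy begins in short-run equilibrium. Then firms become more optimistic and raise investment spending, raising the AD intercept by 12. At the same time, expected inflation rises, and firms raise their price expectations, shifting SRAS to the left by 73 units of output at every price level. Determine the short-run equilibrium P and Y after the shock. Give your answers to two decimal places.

After both shocks: AD is Y = 697 − 6P and SRAS is Y = 121 + 8P.
Setting them equal: 576 = 14P, so P = 41.14.
Substituting into AD, Y = 450.14.

P = 41.14, Y = 450.14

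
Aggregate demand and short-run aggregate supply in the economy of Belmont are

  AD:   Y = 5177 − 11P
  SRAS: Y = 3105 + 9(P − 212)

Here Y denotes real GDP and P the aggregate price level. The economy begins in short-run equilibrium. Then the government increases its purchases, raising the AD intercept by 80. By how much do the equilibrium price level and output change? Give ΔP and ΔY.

ΔP = +4, ΔY = +36

This is a positive demand shock: AD shifts right.
New AD: Y = 5257 − 11P.
SRAS can be written Y = 1197 + 9P.
Set AD = SRAS: 5257 − 11P = 1197 + 9P, so 4060 = 20P and P = 203.
Y = 5257 − 11·203 = 3024.
Initially P = 199, Y = 2988, so ΔP = +4 and ΔY = +36.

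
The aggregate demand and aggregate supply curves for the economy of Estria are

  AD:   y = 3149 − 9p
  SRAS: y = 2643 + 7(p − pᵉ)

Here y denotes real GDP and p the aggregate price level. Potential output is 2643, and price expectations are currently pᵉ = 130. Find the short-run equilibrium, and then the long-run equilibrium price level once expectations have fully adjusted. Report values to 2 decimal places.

Short run: with pᵉ = 130, SRAS is y = 1733 + 7p. Setting AD = SRAS gives 1416 = 16p, so p = 88.50 and y = 3149 − 9p = 2352.50.
Output 2352.50 is below potential 2643, so over time expected prices fall and SRAS shifts right until y returns to 2643.
Long run: y = 2643 on the AD curve gives 2643 = 3149 − 9p, so p = 56.22.

Short run: p = 88.50, y = 2352.50. Long run: p = 56.22.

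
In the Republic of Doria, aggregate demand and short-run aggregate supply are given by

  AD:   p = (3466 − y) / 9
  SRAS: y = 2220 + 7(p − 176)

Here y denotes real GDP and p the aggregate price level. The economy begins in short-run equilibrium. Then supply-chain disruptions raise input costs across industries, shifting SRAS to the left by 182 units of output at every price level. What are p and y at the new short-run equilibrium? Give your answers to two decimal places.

This is a negative supply shock: SRAS shifts left.
New SRAS: y = 806 + 7p.
Set AD = SRAS: 3466 − 9p = 806 + 7p, so 2660 = 16p and p = 166.25.
Substituting into AD, y = 1969.75.

p = 166.25, y = 1969.75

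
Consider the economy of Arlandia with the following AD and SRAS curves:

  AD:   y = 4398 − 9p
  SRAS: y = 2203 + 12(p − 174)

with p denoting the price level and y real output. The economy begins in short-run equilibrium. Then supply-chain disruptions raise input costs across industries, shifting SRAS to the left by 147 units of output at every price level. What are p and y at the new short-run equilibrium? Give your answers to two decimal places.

p = 210.95, y = 2499.43

This is a negative supply shock: SRAS shifts left.
New SRAS: y = 12p − 32.
Set AD = SRAS: 4398 − 9p = 12p − 32, so 4430 = 21p and p = 210.95.
Substituting into AD, y = 2499.43.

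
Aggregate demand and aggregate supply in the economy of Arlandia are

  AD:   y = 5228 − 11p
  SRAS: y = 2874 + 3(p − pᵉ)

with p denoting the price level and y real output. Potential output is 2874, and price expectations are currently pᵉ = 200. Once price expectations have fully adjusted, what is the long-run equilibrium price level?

Long-run p = 214

Short run: with pᵉ = 200, SRAS is y = 2274 + 3p. Setting AD = SRAS gives 2954 = 14p, so p = 211 and y = 5228 − 11·211 = 2907.
Output 2907 is above potential 2874, so over time expected prices rise and SRAS shifts left until y returns to 2874.
Long run: y = 2874 on the AD curve gives 2874 = 5228 − 11p, so p = 214.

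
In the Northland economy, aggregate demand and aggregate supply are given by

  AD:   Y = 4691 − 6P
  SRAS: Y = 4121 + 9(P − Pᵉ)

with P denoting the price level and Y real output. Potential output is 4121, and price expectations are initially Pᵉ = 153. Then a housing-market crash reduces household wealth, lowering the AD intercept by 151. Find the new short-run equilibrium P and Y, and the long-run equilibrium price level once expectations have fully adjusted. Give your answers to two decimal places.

Short run: P = 119.73, Y = 3821.60. Long run: P = 69.83.

AD shifts left: new AD is Y = 4540 − 6P. With Pᵉ = 153, SRAS is Y = 2744 + 9P.
Short run: 4540 − 6P = 2744 + 9P gives 1796 = 15P, so P = 119.73 and Y = 4540 − 6P = 3821.60.
Y = 3821.60 is below potential 4121; expectations adjust and SRAS shifts right until Y = 4121.
Long run: on the new AD curve, 4121 = 4540 − 6P gives P = 69.83.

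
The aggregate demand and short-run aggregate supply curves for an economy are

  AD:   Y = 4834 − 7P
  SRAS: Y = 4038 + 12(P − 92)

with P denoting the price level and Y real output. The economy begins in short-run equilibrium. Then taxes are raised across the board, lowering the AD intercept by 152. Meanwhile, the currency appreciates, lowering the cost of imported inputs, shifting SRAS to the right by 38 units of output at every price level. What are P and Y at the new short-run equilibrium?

P = 90, Y = 4052

After both shocks: AD is Y = 4682 − 7P and SRAS is Y = 2972 + 12P.
Setting them equal: 1710 = 19P, so P = 90.
Y = 4682 − 7·90 = 4052.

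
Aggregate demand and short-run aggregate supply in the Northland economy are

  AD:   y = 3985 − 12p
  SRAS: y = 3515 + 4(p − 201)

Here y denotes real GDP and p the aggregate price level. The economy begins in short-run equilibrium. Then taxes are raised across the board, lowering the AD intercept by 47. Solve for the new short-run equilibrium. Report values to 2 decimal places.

This is a negative demand shock: AD shifts left.
New AD: y = 3938 − 12p.
SRAS can be written y = 2711 + 4p.
Set AD = SRAS: 3938 − 12p = 2711 + 4p, so 1227 = 16p and p = 76.69.
Substituting into AD, y = 3017.75.

p = 76.69, y = 3017.75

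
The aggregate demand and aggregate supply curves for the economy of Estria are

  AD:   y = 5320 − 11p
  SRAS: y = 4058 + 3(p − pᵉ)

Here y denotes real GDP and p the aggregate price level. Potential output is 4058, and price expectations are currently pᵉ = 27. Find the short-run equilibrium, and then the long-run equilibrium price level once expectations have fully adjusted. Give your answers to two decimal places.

Short run: p = 95.93, y = 4264.79. Long run: p = 114.73.

Short run: with pᵉ = 27, SRAS is y = 3977 + 3p. Setting AD = SRAS gives 1343 = 14p, so p = 95.93 and y = 5320 − 11p = 4264.79.
Output 4264.79 is above potential 4058, so over time expected prices rise and SRAS shifts left until y returns to 4058.
Long run: y = 4058 on the AD curve gives 4058 = 5320 − 11p, so p = 114.73.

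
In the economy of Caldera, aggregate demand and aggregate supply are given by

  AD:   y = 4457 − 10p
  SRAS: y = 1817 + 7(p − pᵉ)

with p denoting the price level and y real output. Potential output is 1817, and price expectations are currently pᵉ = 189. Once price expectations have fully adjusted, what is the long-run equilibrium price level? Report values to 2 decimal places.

Long-run p = 264.00

Short run: with pᵉ = 189, SRAS is y = 494 + 7p. Setting AD = SRAS gives 3963 = 17p, so p = 233.12 and y = 4457 − 10p = 2125.82.
Output 2125.82 is above potential 1817, so over time expected prices rise and SRAS shifts left until y returns to 1817.
Long run: y = 1817 on the AD curve gives 1817 = 4457 − 10p, so p = 264.00.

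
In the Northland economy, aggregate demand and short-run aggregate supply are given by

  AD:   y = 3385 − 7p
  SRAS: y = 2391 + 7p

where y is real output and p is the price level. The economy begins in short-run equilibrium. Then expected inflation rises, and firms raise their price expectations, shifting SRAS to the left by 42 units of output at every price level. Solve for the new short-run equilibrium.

This is a negative supply shock: SRAS shifts left.
New SRAS: y = 2349 + 7p.
Set AD = SRAS: 3385 − 7p = 2349 + 7p, so 1036 = 14p and p = 74.
y = 3385 − 7·74 = 2867.

p = 74, y = 2867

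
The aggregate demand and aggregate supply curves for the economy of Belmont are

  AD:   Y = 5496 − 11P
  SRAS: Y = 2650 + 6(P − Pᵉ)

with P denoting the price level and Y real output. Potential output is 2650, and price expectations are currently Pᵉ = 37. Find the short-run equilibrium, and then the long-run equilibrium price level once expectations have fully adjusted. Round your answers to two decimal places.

Short run: with Pᵉ = 37, SRAS is Y = 2428 + 6P. Setting AD = SRAS gives 3068 = 17P, so P = 180.47 and Y = 5496 − 11P = 3510.82.
Output 3510.82 is above potential 2650, so over time expected prices rise and SRAS shifts left until Y returns to 2650.
Long run: Y = 2650 on the AD curve gives 2650 = 5496 − 11P, so P = 258.73.

Short run: P = 180.47, Y = 3510.82. Long run: P = 258.73.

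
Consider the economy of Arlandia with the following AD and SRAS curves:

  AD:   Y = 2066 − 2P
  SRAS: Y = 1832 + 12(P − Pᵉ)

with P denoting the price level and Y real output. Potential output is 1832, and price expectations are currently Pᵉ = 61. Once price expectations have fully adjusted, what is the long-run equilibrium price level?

Short run: with Pᵉ = 61, SRAS is Y = 1100 + 12P. Setting AD = SRAS gives 966 = 14P, so P = 69 and Y = 2066 − 2·69 = 1928.
Output 1928 is above potential 1832, so over time expected prices rise and SRAS shifts left until Y returns to 1832.
Long run: Y = 1832 on the AD curve gives 1832 = 2066 − 2P, so P = 117.

Long-run P = 117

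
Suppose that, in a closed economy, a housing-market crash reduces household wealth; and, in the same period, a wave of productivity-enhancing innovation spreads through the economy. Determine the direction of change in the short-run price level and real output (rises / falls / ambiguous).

Price level: falls; output: ambiguous

The first event is a negative demand shock: AD shifts left, which by itself pushes P down and Y down.
The second is a favourable supply shock: SRAS shifts right, which by itself pushes P down and Y up.
Both shocks push P down, so P falls. The two shocks push Y in opposite directions, so the effect on Y is ambiguous.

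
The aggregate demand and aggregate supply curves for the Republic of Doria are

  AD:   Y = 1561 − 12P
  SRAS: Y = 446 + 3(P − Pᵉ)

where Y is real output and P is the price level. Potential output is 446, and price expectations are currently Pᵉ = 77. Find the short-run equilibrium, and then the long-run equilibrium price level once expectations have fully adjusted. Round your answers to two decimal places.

Short run: P = 89.73, Y = 484.20. Long run: P = 92.92.

Short run: with Pᵉ = 77, SRAS is Y = 215 + 3P. Setting AD = SRAS gives 1346 = 15P, so P = 89.73 and Y = 1561 − 12P = 484.20.
Output 484.20 is above potential 446, so over time expected prices rise and SRAS shifts left until Y returns to 446.
Long run: Y = 446 on the AD curve gives 446 = 1561 − 12P, so P = 92.92.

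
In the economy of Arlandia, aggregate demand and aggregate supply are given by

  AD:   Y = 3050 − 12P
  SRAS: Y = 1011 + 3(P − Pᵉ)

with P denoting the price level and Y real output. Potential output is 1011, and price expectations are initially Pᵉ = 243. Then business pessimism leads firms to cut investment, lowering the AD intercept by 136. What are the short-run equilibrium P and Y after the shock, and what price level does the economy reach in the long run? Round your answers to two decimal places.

AD shifts left: new AD is Y = 2914 − 12P. With Pᵉ = 243, SRAS is Y = 282 + 3P.
Short run: 2914 − 12P = 282 + 3P gives 2632 = 15P, so P = 175.47 and Y = 2914 − 12P = 808.40.
Y = 808.40 is below potential 1011; expectations adjust and SRAS shifts right until Y = 1011.
Long run: on the new AD curve, 1011 = 2914 − 12P gives P = 158.58.

Short run: P = 175.47, Y = 808.40. Long run: P = 158.58.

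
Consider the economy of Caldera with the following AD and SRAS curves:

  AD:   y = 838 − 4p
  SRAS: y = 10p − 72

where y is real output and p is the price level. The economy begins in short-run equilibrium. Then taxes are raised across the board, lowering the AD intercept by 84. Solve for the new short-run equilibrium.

p = 59, y = 518

This is a negative demand shock: AD shifts left.
New AD: y = 754 − 4p.
Set AD = SRAS: 754 − 4p = 10p − 72, so 826 = 14p and p = 59.
y = 754 − 4·59 = 518.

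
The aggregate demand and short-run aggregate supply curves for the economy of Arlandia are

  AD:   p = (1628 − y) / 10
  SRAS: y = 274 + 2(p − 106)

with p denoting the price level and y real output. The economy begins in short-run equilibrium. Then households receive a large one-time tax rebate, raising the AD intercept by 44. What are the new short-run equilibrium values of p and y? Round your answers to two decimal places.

p = 134.17, y = 330.33

This is a positive demand shock: AD shifts right.
New AD: y = 1672 − 10p.
SRAS can be written y = 62 + 2p.
Set AD = SRAS: 1672 − 10p = 62 + 2p, so 1610 = 12p and p = 134.17.
Substituting into AD, y = 330.33.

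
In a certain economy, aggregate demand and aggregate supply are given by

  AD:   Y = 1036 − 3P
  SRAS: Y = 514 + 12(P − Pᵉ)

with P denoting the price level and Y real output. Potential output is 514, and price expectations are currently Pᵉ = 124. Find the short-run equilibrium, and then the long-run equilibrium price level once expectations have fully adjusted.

Short run: P = 134, Y = 634. Long run: P = 174.

Short run: with Pᵉ = 124, SRAS is Y = 12P − 974. Setting AD = SRAS gives 2010 = 15P, so P = 134 and Y = 1036 − 3·134 = 634.
Output 634 is above potential 514, so over time expected prices rise and SRAS shifts left until Y returns to 514.
Long run: Y = 514 on the AD curve gives 514 = 1036 − 3P, so P = 174.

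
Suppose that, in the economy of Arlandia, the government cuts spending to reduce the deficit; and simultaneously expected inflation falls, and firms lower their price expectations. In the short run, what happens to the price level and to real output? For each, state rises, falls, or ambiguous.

The first event is a negative demand shock: AD shifts left, which by itself pushes P down and Y down.
The second is a favourable supply shock: SRAS shifts right, which by itself pushes P down and Y up.
Both shocks push P down, so P falls. The two shocks push Y in opposite directions, so the effect on Y is ambiguous.

Price level: falls; output: ambiguous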